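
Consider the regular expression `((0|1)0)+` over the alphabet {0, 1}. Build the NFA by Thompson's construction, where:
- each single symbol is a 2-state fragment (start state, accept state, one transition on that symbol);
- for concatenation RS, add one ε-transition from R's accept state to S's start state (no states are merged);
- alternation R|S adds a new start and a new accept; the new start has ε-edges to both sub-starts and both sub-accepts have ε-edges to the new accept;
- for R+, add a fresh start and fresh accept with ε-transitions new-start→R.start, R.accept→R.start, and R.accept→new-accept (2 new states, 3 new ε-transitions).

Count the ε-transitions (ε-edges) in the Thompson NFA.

8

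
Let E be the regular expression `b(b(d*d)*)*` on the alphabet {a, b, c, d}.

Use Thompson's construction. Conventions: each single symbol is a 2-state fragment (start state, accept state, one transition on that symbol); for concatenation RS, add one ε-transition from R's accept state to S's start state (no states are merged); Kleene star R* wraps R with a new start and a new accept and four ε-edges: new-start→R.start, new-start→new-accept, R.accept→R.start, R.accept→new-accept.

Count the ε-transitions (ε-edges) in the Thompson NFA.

Building bottom-up:
Each of the 4 symbol leaves contributes 0 ε-transitions.
  d* = 4 ε-transitions
  d*d = 5 ε-transitions
  (d*d)* = 9 ε-transitions
  b(d*d)* = 10 ε-transitions
  (b(d*d)*)* = 14 ε-transitions
  b(b(d*d)*)* = 15 ε-transitions

15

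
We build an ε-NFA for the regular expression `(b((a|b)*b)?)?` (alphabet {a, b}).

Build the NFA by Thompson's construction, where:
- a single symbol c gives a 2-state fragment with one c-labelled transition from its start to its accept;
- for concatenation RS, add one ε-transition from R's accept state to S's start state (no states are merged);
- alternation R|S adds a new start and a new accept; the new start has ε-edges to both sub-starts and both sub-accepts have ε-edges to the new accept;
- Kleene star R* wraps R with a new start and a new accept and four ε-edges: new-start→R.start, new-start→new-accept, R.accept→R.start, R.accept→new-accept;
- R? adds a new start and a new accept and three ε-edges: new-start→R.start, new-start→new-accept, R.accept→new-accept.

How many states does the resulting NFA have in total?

Recursing over subexpressions:
Each of the 4 symbol leaves contributes a 2-state fragment.
  a|b — 6 states
  (a|b)* — 8 states
  (a|b)*b — 10 states
  ((a|b)*b)? — 12 states
  b((a|b)*b)? — 14 states
  (b((a|b)*b)?)? — 16 states

16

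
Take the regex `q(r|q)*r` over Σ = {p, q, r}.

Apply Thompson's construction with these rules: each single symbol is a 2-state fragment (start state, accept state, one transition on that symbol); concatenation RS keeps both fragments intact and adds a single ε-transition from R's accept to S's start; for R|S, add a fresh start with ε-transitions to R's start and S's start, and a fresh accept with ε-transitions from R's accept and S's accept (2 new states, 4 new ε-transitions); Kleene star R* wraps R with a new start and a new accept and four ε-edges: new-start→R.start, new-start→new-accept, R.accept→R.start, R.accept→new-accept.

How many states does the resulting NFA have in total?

12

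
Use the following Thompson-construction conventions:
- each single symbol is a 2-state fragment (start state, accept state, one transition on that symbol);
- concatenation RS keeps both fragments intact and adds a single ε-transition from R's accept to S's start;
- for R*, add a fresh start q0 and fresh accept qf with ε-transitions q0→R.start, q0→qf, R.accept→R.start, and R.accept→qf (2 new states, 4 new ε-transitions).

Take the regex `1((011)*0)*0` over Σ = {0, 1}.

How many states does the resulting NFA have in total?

Per subexpression:
Each of the 6 symbol leaves contributes a 2-state fragment.
  011 — 6 states
  (011)* — 8 states
  (011)*0 — 10 states
  ((011)*0)* — 12 states
  1((011)*0)*0 — 16 states

16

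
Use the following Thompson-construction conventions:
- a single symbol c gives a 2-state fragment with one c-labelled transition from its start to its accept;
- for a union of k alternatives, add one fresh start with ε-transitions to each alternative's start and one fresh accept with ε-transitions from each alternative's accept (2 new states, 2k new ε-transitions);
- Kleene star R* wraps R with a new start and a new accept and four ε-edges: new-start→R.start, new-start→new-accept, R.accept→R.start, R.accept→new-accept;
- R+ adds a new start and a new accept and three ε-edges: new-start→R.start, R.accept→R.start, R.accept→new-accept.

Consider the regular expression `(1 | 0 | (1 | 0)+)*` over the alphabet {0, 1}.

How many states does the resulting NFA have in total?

Building bottom-up:
Each of the 4 symbol leaves contributes a 2-state fragment.
  1 | 0 : 6 states
  (1 | 0)+ : 8 states
  1 | 0 | (1 | 0)+ : 14 states
  (1 | 0 | (1 | 0)+)* : 16 states

16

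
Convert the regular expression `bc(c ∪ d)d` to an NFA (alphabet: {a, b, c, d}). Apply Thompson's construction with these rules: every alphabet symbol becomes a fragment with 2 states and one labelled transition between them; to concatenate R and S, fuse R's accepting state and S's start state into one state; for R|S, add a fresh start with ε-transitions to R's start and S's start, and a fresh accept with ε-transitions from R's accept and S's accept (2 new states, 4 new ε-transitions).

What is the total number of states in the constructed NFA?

9

Building bottom-up:
Each of the 5 symbol leaves contributes a 2-state fragment.
  c ∪ d = 6 states
  bc(c ∪ d)d = 9 states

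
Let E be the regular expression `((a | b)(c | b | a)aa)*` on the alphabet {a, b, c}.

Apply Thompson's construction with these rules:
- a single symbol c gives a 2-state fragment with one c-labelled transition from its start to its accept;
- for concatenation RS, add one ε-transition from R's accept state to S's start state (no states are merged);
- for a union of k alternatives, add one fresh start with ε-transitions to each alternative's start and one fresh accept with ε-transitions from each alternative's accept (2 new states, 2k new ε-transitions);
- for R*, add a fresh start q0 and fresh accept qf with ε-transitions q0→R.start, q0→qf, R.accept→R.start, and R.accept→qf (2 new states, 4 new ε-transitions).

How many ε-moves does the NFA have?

17

Recursing over subexpressions:
Each of the 7 symbol leaves contributes 0 ε-transitions.
  a | b — 4 ε-transitions
  c | b | a — 6 ε-transitions
  (a | b)(c | b | a)aa — 13 ε-transitions
  ((a | b)(c | b | a)aa)* — 17 ε-transitions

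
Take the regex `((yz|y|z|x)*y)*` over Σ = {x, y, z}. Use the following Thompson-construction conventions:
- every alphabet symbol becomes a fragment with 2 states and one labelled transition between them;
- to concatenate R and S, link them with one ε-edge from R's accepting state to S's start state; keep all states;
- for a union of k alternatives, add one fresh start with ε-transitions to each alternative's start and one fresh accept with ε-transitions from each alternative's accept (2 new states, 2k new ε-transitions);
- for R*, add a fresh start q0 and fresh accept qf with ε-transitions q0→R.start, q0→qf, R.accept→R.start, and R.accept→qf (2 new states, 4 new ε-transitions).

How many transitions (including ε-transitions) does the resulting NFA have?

24

Building bottom-up:
Each of the 6 symbol leaves contributes 1 transition (1 symbol, 0 ε).
  yz = 3 transitions (2 symbol, 1 ε)
  yz|y|z|x = 14 transitions (5 symbol, 9 ε)
  (yz|y|z|x)* = 18 transitions (5 symbol, 13 ε)
  (yz|y|z|x)*y = 20 transitions (6 symbol, 14 ε)
  ((yz|y|z|x)*y)* = 24 transitions (6 symbol, 18 ε)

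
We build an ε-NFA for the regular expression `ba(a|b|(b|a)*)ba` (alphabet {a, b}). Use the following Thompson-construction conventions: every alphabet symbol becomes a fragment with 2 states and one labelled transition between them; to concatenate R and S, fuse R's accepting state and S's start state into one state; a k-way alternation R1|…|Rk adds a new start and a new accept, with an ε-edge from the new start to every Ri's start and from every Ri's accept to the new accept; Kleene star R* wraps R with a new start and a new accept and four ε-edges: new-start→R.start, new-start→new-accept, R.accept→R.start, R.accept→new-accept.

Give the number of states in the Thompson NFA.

18

By structural recursion:
Each of the 8 symbol leaves contributes a 2-state fragment.
  b|a : 6 states
  (b|a)* : 8 states
  a|b|(b|a)* : 14 states
  ba(a|b|(b|a)*)ba : 18 states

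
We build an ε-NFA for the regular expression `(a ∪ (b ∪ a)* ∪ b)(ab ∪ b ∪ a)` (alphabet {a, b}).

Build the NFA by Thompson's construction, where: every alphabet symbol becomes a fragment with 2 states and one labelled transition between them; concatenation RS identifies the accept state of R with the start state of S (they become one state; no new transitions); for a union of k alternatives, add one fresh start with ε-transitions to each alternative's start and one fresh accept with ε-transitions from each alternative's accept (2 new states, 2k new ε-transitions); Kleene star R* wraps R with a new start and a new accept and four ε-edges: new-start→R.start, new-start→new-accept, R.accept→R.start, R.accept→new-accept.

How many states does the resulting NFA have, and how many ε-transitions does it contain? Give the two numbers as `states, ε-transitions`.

22, 20

Bottom-up over the parse tree:
Each of the 8 symbol leaves contributes 2 states and 0 ε-transitions.
  b ∪ a → 6 states, 4 ε-transitions
  (b ∪ a)* → 8 states, 8 ε-transitions
  a ∪ (b ∪ a)* ∪ b → 14 states, 14 ε-transitions
  ab → 3 states, 0 ε-transitions
  ab ∪ b ∪ a → 9 states, 6 ε-transitions
  (a ∪ (b ∪ a)* ∪ b)(ab ∪ b ∪ a) → 22 states, 20 ε-transitions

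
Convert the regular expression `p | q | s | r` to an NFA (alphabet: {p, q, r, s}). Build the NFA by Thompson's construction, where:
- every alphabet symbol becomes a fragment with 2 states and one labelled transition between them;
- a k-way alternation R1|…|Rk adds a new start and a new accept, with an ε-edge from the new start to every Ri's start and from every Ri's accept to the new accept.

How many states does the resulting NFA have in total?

Bottom-up over the parse tree:
Each of the 4 symbol leaves contributes a 2-state fragment.
  p | q | s | r : 10 states

10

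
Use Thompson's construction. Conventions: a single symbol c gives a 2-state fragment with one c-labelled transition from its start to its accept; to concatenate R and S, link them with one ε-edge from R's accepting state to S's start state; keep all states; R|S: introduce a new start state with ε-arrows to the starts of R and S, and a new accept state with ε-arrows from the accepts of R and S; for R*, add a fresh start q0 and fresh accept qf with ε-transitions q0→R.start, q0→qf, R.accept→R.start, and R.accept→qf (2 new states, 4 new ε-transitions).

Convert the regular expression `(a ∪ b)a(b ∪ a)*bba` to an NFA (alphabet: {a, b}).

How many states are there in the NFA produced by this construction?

22

Building bottom-up:
Each of the 8 symbol leaves contributes a 2-state fragment.
  a ∪ b → 6 states
  b ∪ a → 6 states
  (b ∪ a)* → 8 states
  (a ∪ b)a(b ∪ a)*bba → 22 states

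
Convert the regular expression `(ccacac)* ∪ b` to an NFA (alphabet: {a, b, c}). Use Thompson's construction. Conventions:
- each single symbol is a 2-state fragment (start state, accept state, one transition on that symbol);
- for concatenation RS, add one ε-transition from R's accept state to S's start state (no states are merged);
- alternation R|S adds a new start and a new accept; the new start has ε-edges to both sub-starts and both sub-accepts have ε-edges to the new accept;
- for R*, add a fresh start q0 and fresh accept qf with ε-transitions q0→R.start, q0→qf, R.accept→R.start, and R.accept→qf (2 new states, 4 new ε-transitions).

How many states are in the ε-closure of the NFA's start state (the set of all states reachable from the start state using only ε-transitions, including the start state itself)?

6

Compute the ε-closure size of each fragment's start state recursively; a symbol fragment's start has no outgoing ε-edge, so its closure is just itself (size 1).
  ccacac → same as the first factor's closure: C = 1
  (ccacac)* → the star's fresh start ε-reaches both the body's start and the fresh accept: C = 2 + 1 = 3
  (ccacac)* ∪ b → new start ε-reaches every alternative's start; at least one alternative accepts ε, so the union's new accept is reached too: C = 1 + 3 + 1 + 1 = 6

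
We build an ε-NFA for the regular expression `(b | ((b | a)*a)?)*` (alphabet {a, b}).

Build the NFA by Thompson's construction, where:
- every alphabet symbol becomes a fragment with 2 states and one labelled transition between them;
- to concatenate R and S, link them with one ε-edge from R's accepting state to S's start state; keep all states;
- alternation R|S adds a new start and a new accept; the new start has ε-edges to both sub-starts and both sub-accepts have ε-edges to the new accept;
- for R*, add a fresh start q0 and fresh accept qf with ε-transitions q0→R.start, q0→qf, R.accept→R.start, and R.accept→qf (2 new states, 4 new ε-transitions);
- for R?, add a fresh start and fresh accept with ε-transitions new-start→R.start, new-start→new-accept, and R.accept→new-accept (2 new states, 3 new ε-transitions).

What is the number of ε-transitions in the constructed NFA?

20

Per subexpression:
Each of the 4 symbol leaves contributes 0 ε-transitions.
  b | a → 4 ε-transitions
  (b | a)* → 8 ε-transitions
  (b | a)*a → 9 ε-transitions
  ((b | a)*a)? → 12 ε-transitions
  b | ((b | a)*a)? → 16 ε-transitions
  (b | ((b | a)*a)?)* → 20 ε-transitions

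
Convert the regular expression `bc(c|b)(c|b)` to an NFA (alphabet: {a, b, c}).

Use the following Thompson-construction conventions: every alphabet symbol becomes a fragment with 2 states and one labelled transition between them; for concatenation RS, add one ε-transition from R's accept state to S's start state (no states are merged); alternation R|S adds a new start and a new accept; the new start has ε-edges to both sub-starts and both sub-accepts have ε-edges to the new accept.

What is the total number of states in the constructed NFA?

Recursing over subexpressions:
Each of the 6 symbol leaves contributes a 2-state fragment.
  c|b : 6 states
  c|b : 6 states
  bc(c|b)(c|b) : 16 states

16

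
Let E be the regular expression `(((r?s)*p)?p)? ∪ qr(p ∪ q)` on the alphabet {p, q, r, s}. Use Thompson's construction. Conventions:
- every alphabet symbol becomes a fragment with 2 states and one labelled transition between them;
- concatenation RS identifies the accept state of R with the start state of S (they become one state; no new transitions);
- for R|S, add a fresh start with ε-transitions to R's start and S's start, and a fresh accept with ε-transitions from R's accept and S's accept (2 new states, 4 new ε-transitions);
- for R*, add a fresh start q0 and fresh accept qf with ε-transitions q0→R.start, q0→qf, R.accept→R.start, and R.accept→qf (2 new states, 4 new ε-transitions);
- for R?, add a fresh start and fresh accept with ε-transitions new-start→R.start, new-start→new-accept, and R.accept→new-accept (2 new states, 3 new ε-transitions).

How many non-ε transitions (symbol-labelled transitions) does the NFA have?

Bottom-up over the parse tree:
Each of the 8 symbol leaves contributes exactly 1 symbol transition.
  r? — 1 symbol transition
  r?s — 2 symbol transitions
  (r?s)* — 2 symbol transitions
  (r?s)*p — 3 symbol transitions
  ((r?s)*p)? — 3 symbol transitions
  ((r?s)*p)?p — 4 symbol transitions
  (((r?s)*p)?p)? — 4 symbol transitions
  p ∪ q — 2 symbol transitions
  qr(p ∪ q) — 4 symbol transitions
  (((r?s)*p)?p)? ∪ qr(p ∪ q) — 8 symbol transitions

8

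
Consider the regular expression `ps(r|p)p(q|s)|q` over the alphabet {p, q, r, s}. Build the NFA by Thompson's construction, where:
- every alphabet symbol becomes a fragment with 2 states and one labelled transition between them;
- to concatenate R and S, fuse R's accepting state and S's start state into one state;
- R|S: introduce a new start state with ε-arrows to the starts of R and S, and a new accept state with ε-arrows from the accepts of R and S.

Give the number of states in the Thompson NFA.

Per subexpression:
Each of the 8 symbol leaves contributes a 2-state fragment.
  r|p = 6 states
  q|s = 6 states
  ps(r|p)p(q|s) = 14 states
  ps(r|p)p(q|s)|q = 18 states

18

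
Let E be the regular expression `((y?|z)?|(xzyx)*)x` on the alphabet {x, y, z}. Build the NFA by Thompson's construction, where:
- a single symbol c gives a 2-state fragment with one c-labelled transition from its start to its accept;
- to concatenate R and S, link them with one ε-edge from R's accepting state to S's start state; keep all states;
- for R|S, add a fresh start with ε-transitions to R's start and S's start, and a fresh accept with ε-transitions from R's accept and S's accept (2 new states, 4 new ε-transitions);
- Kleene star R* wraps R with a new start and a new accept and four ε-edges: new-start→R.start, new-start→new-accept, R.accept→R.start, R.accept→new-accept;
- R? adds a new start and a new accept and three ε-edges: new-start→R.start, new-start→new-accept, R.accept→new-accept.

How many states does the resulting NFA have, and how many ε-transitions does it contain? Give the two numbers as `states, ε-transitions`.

Per subexpression:
Each of the 7 symbol leaves contributes 2 states and 0 ε-transitions.
  y? = 4 states, 3 ε-transitions
  y?|z = 8 states, 7 ε-transitions
  (y?|z)? = 10 states, 10 ε-transitions
  xzyx = 8 states, 3 ε-transitions
  (xzyx)* = 10 states, 7 ε-transitions
  (y?|z)?|(xzyx)* = 22 states, 21 ε-transitions
  ((y?|z)?|(xzyx)*)x = 24 states, 22 ε-transitions

24, 22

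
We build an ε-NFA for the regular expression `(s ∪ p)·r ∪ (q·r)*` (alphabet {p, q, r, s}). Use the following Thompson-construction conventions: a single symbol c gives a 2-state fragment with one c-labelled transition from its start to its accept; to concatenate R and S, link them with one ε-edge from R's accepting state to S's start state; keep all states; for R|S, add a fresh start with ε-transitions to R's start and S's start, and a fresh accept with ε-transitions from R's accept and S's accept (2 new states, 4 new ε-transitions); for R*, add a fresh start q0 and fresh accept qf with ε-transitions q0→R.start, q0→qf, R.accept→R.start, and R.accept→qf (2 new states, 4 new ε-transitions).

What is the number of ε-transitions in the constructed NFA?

14

Bottom-up over the parse tree:
Each of the 5 symbol leaves contributes 0 ε-transitions.
  s ∪ p = 4 ε-transitions
  (s ∪ p)·r = 5 ε-transitions
  q·r = 1 ε-transition
  (q·r)* = 5 ε-transitions
  (s ∪ p)·r ∪ (q·r)* = 14 ε-transitions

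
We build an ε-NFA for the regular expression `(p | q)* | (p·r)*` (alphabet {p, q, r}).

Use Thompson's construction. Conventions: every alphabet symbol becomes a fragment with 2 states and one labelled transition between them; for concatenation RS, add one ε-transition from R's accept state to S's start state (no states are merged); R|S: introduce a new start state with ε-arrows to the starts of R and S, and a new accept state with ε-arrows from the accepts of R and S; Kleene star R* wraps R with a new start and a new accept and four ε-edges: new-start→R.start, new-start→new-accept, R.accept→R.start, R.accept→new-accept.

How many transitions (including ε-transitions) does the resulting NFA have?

Building bottom-up:
Each of the 4 symbol leaves contributes 1 transition (1 symbol, 0 ε).
  p | q — 6 transitions (2 symbol, 4 ε)
  (p | q)* — 10 transitions (2 symbol, 8 ε)
  p·r — 3 transitions (2 symbol, 1 ε)
  (p·r)* — 7 transitions (2 symbol, 5 ε)
  (p | q)* | (p·r)* — 21 transitions (4 symbol, 17 ε)

21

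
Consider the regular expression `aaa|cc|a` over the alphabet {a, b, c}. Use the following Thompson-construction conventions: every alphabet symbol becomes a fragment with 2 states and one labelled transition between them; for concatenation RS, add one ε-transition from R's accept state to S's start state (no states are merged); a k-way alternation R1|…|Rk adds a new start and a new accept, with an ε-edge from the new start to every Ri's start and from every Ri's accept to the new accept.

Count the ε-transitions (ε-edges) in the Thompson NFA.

9

Recursing over subexpressions:
Each of the 6 symbol leaves contributes 0 ε-transitions.
  aaa = 2 ε-transitions
  cc = 1 ε-transition
  aaa|cc|a = 9 ε-transitions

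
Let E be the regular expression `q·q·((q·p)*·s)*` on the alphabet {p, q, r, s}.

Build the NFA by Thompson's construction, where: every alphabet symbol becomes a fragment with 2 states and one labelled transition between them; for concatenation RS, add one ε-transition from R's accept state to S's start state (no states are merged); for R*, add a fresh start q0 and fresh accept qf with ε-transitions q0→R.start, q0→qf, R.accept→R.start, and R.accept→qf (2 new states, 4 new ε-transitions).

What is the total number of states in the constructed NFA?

By structural recursion:
Each of the 5 symbol leaves contributes a 2-state fragment.
  q·p → 4 states
  (q·p)* → 6 states
  (q·p)*·s → 8 states
  ((q·p)*·s)* → 10 states
  q·q·((q·p)*·s)* → 14 states

14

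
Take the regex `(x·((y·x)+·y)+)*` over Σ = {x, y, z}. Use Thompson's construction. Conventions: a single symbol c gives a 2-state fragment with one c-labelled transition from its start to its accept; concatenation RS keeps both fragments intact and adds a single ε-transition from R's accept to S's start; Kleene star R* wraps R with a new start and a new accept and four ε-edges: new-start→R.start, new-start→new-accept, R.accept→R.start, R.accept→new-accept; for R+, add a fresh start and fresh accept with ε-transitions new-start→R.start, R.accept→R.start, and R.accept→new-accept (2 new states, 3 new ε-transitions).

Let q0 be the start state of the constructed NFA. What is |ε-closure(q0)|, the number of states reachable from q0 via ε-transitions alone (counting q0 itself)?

Compute the ε-closure size of each fragment's start state recursively; a symbol fragment's start has no outgoing ε-edge, so its closure is just itself (size 1).
  y·x → same as the first factor's closure: C = 1
  (y·x)+ → C = 1 + 1 = 2 (the body doesn't accept ε, so the new accept is not reached)
  (y·x)+·y → same as the first factor's closure: C = 2
  ((y·x)+·y)+ → C = 1 + 2 = 3 (the body doesn't accept ε, so the new accept is not reached)
  x·((y·x)+·y)+ → same as the first factor's closure: C = 1
  (x·((y·x)+·y)+)* → the star's fresh start ε-reaches both the body's start and the fresh accept: C = 2 + 1 = 3

3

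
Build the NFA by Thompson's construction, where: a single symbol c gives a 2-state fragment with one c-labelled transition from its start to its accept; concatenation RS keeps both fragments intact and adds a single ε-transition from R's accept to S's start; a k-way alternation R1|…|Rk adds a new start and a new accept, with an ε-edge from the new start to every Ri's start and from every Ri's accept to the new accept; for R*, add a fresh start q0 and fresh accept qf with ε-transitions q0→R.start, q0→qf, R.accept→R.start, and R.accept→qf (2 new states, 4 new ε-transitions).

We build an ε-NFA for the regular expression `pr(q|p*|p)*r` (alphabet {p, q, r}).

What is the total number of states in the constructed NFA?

18

Per subexpression:
Each of the 6 symbol leaves contributes a 2-state fragment.
  p* : 4 states
  q|p*|p : 10 states
  (q|p*|p)* : 12 states
  pr(q|p*|p)*r : 18 states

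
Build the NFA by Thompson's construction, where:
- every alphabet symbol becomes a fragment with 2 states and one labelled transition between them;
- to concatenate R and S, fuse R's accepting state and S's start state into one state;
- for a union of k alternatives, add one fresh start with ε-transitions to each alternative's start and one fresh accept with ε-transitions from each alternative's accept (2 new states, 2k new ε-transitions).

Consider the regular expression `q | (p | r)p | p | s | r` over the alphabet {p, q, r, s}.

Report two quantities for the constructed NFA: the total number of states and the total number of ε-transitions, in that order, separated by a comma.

17, 14

Recursing over subexpressions:
Each of the 7 symbol leaves contributes 2 states and 0 ε-transitions.
  p | r : 6 states, 4 ε-transitions
  (p | r)p : 7 states, 4 ε-transitions
  q | (p | r)p | p | s | r : 17 states, 14 ε-transitions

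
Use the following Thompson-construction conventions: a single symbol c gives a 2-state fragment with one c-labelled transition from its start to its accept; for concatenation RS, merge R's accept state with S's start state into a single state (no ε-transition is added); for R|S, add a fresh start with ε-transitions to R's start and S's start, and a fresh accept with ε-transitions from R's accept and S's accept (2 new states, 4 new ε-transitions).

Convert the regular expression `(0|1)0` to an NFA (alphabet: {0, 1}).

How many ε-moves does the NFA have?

Per subexpression:
Each of the 3 symbol leaves contributes 0 ε-transitions.
  0|1 → 4 ε-transitions
  (0|1)0 → 4 ε-transitions

4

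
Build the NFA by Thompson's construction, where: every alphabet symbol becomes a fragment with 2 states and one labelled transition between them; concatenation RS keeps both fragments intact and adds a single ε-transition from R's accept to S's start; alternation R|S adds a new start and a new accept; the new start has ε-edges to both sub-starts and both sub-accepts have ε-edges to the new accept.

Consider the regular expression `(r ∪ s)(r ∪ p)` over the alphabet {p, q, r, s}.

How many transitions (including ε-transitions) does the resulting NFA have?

13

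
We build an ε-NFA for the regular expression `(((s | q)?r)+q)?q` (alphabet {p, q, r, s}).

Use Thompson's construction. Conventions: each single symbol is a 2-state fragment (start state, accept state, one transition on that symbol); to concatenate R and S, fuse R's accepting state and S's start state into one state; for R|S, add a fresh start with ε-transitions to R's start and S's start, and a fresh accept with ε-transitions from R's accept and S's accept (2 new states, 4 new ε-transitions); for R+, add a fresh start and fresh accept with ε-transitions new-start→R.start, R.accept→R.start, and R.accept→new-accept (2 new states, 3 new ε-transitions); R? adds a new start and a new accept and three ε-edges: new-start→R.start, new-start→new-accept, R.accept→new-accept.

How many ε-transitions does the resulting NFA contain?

13

Building bottom-up:
Each of the 5 symbol leaves contributes 0 ε-transitions.
  s | q = 4 ε-transitions
  (s | q)? = 7 ε-transitions
  (s | q)?r = 7 ε-transitions
  ((s | q)?r)+ = 10 ε-transitions
  ((s | q)?r)+q = 10 ε-transitions
  (((s | q)?r)+q)? = 13 ε-transitions
  (((s | q)?r)+q)?q = 13 ε-transitions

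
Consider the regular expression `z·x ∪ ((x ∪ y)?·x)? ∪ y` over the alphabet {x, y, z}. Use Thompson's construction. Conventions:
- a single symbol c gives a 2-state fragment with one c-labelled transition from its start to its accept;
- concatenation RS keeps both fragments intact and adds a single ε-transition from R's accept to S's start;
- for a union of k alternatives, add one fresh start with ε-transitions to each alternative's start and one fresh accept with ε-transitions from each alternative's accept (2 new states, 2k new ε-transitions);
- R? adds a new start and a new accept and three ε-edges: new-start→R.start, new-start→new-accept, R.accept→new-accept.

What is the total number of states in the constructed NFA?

Per subexpression:
Each of the 6 symbol leaves contributes a 2-state fragment.
  z·x = 4 states
  x ∪ y = 6 states
  (x ∪ y)? = 8 states
  (x ∪ y)?·x = 10 states
  ((x ∪ y)?·x)? = 12 states
  z·x ∪ ((x ∪ y)?·x)? ∪ y = 20 states

20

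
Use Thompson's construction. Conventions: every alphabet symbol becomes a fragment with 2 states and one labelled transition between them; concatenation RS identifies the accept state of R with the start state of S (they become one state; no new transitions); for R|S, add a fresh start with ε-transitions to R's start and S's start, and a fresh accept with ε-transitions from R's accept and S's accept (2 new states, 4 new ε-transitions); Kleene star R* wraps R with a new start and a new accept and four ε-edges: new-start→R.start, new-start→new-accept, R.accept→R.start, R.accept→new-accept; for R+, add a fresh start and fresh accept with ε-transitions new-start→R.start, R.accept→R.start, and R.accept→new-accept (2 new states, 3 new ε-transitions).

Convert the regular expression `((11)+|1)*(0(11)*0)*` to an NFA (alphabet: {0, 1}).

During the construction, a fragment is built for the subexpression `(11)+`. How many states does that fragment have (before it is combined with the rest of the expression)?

Fragment for `(11)+`:
Each of the 2 symbol leaves contributes a 2-state fragment.
  11 → 3 states
  (11)+ → 5 states

5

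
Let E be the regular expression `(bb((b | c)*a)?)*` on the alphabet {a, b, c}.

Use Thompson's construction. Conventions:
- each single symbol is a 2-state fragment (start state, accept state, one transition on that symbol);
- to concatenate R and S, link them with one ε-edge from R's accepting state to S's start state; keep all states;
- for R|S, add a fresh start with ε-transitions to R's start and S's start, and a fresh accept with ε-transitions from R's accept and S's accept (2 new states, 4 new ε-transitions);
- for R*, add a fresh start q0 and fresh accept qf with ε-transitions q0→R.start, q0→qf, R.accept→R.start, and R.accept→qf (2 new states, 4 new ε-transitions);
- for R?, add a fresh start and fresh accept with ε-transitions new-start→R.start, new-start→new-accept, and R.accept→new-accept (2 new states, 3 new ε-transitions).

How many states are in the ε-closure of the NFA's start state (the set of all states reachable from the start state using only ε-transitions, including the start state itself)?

3

Compute the ε-closure size of each fragment's start state recursively; a symbol fragment's start has no outgoing ε-edge, so its closure is just itself (size 1).
  b | c — |closure| = 1 + 1 + 1 = 3 (the new accept is not ε-reachable since no branch accepts ε)
  (b | c)* — new start has ε-edges to the inner start and to the new accept, so |closure| = 2 + 3 = 5
  (b | c)*a — |closure| = 5 + 1 = 6 (closure spills across the concat boundary because the left factor accepts ε)
  ((b | c)*a)? — new start has ε-edges to the inner start and to the new accept, so |closure| = 2 + 6 = 8
  bb((b | c)*a)? — |closure| equals the left operand's closure size = 1 (its accept is not ε-reachable, so the closure stops there)
  (bb((b | c)*a)?)* — the star's fresh start ε-reaches both the body's start and the fresh accept: |closure| = 2 + 1 = 3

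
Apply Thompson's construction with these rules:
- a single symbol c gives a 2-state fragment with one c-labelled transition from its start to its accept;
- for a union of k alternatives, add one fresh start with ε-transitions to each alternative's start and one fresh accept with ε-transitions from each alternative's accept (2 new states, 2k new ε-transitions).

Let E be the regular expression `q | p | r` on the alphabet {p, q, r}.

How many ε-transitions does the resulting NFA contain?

Per subexpression:
Each of the 3 symbol leaves contributes 0 ε-transitions.
  q | p | r = 6 ε-transitions

6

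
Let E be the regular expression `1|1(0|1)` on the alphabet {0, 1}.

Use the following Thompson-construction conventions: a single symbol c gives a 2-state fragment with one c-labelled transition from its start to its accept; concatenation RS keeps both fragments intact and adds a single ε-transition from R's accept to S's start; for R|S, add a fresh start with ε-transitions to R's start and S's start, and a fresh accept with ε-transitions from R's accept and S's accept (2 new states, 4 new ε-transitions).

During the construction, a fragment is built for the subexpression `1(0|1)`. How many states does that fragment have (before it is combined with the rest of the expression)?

8

Fragment for `1(0|1)`:
Each of the 3 symbol leaves contributes a 2-state fragment.
  0|1 = 6 states
  1(0|1) = 8 states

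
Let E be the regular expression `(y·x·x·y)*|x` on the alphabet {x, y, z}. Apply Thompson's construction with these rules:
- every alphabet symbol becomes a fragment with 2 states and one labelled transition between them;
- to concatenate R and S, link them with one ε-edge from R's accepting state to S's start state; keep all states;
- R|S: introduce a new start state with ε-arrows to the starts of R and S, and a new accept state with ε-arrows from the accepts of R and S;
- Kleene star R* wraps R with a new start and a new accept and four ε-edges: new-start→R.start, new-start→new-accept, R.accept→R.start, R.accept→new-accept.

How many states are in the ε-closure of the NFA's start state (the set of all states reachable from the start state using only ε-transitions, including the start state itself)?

Work bottom-up. For each fragment F, track |ε-closure(F.start)| and whether F's accept lies in that closure (i.e. whether F accepts ε). A single-symbol fragment has closure size 1 and does not accept ε.
  y·x·x·y → |ε-closure| equals the left operand's closure size = 1 (its accept is not ε-reachable, so the closure stops there)
  (y·x·x·y)* → the star's fresh start ε-reaches both the body's start and the fresh accept: |ε-closure| = 2 + 1 = 3
  (y·x·x·y)*|x → new start ε-reaches every alternative's start; at least one alternative accepts ε, so the union's new accept is reached too: |ε-closure| = 1 + 3 + 1 + 1 = 6

6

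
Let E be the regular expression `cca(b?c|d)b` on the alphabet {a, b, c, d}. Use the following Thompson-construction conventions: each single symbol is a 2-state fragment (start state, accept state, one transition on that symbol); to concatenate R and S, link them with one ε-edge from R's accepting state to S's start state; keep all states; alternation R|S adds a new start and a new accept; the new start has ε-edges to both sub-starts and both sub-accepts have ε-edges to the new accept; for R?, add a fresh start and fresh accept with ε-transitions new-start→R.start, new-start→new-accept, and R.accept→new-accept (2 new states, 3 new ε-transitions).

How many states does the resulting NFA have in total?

Building bottom-up:
Each of the 7 symbol leaves contributes a 2-state fragment.
  b? : 4 states
  b?c : 6 states
  b?c|d : 10 states
  cca(b?c|d)b : 18 states

18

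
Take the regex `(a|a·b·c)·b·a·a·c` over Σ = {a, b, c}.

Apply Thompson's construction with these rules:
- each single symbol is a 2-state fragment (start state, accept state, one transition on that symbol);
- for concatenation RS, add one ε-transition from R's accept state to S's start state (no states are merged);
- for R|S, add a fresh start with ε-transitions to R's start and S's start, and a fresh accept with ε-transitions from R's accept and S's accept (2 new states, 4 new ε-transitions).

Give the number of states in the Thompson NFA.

18

Recursing over subexpressions:
Each of the 8 symbol leaves contributes a 2-state fragment.
  a·b·c = 6 states
  a|a·b·c = 10 states
  (a|a·b·c)·b·a·a·c = 18 states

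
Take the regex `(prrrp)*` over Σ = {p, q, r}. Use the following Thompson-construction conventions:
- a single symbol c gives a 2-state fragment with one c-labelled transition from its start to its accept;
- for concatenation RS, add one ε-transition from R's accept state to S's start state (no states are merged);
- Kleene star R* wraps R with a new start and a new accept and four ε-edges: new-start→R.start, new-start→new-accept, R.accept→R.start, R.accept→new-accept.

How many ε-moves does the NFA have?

Bottom-up over the parse tree:
Each of the 5 symbol leaves contributes 0 ε-transitions.
  prrrp → 4 ε-transitions
  (prrrp)* → 8 ε-transitions

8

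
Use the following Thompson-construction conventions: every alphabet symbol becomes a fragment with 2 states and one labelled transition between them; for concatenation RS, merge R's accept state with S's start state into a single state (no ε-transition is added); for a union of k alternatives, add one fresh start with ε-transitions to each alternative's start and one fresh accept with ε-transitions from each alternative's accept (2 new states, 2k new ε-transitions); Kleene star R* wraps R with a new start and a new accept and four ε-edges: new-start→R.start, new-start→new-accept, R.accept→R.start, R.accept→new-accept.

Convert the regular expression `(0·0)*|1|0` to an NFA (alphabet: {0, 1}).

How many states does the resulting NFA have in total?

11

By structural recursion:
Each of the 4 symbol leaves contributes a 2-state fragment.
  0·0 → 3 states
  (0·0)* → 5 states
  (0·0)*|1|0 → 11 states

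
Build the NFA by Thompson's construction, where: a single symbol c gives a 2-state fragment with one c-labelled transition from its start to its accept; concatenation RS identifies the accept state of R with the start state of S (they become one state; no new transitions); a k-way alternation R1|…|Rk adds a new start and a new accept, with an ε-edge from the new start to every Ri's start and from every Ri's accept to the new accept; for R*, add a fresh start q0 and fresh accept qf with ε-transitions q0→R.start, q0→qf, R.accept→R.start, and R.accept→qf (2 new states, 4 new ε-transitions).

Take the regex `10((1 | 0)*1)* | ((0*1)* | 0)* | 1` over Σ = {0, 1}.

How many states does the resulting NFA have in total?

30

By structural recursion:
Each of the 9 symbol leaves contributes a 2-state fragment.
  1 | 0 = 6 states
  (1 | 0)* = 8 states
  (1 | 0)*1 = 9 states
  ((1 | 0)*1)* = 11 states
  10((1 | 0)*1)* = 13 states
  0* = 4 states
  0*1 = 5 states
  (0*1)* = 7 states
  (0*1)* | 0 = 11 states
  ((0*1)* | 0)* = 13 states
  10((1 | 0)*1)* | ((0*1)* | 0)* | 1 = 30 states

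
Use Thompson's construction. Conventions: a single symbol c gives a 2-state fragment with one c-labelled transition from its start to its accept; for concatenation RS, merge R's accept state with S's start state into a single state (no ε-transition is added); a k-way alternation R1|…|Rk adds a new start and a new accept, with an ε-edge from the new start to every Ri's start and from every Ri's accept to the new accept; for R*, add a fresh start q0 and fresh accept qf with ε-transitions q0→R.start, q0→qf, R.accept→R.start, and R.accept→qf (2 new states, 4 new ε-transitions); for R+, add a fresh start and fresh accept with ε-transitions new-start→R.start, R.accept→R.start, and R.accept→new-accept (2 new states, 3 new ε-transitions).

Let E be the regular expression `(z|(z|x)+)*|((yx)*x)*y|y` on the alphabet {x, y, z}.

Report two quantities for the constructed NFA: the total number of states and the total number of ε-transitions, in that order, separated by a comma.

Building bottom-up:
Each of the 8 symbol leaves contributes 2 states and 0 ε-transitions.
  z|x — 6 states, 4 ε-transitions
  (z|x)+ — 8 states, 7 ε-transitions
  z|(z|x)+ — 12 states, 11 ε-transitions
  (z|(z|x)+)* — 14 states, 15 ε-transitions
  yx — 3 states, 0 ε-transitions
  (yx)* — 5 states, 4 ε-transitions
  (yx)*x — 6 states, 4 ε-transitions
  ((yx)*x)* — 8 states, 8 ε-transitions
  ((yx)*x)*y — 9 states, 8 ε-transitions
  (z|(z|x)+)*|((yx)*x)*y|y — 27 states, 29 ε-transitions

27, 29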